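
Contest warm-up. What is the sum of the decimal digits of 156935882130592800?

75

1+5+6+9+3+5+8+8+2+1+3+0+5+9+2+8+0+0 = 75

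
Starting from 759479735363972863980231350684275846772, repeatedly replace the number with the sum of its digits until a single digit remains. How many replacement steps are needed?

2

759479735363972863980231350684275846772 → 200 → 2 (2 steps)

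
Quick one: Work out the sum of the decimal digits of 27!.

108

27! = 10888869450418352160768000000
Sum of its 29 digits: 108.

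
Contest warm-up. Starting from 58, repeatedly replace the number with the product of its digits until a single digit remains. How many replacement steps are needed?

58 → 40 → 0 (2 steps)

2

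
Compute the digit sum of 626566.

6+2+6+5+6+6 = 31

31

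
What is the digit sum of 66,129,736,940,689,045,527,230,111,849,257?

142

6+6+1+2+9+7+3+6+9+4+0+6+8+9+0+4+5+5+2+7+2+3+0+1+1+1+8+4+9+2+5+7 = 142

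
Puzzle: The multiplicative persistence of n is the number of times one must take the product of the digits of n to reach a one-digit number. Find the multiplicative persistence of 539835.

539835 → 16200 → 0 (2 steps)

2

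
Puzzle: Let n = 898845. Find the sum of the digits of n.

8+9+8+8+4+5 = 42

42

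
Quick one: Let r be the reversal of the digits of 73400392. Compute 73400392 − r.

44099955

Reverse of 73400392 is 29300437.
73400392 − 29300437 = 44099955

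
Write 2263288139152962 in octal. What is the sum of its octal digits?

2263288139152962 in base 8 is 100247132543577102.
Digit sum: 1+0+0+2+4+7+1+3+2+5+4+3+5+7+7+1+0+2 = 54.

54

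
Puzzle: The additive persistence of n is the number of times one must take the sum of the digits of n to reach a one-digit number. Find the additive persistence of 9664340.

2

9664340 → 32 → 5 (2 steps)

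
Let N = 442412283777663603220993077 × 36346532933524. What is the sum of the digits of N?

442412283777663603220993077 × 36346532933524 = 16080152642520415840966765478233305213348
Sum of its 41 digits: 159.

159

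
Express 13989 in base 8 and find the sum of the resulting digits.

17

13989 in base 8 is 33245.
Digit sum: 3+3+2+4+5 = 17.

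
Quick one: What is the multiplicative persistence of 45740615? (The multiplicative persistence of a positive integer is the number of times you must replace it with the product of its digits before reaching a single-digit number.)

1

45740615 → 0 (1 step)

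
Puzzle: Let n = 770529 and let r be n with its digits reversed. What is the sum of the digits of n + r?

33

Reversal of 770529 is 925077; 770529 + 925077 = 1695606.
Digit sum of 1695606: 1+6+9+5+6+0+6 = 33.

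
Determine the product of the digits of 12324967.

1×2×3×2×4×9×6×7 = 18144

18144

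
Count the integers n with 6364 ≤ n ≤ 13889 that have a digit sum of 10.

184

The integers in [6364, 13889] that have a digit sum of 10: 6400, 7003, 7012, 7021, 7030, 7102, …, 13510, 13600.
184 qualify.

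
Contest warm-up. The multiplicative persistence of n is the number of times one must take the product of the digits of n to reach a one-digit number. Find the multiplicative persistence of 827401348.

827401348 → 0 (1 step)

1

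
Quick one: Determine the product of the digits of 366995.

3×6×6×9×9×5 = 43740

43740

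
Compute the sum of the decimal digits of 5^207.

5^207 = 4861730685829016958706300042015722062961134506813411822735247355304452214090143313424956893066963763247630148089939439159934408962726593017578125
Sum of its 145 digits: 611.

611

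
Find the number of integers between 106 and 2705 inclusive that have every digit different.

The integers in [106, 2705] that have every digit different: 106, 107, 108, 109, 120, 123, …, 2704, 2705.
1488 qualify.

1488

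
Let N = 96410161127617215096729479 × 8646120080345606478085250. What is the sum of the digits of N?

96410161127617215096729479 × 8646120080345606478085250 = 833573830074846622240459151187716792142961150084750
Sum of its 51 digits: 211.

211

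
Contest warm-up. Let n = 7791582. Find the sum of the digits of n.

7+7+9+1+5+8+2 = 39

39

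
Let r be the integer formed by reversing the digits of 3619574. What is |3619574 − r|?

1139589

Reverse of 3619574 is 4759163.
|3619574 − 4759163| = 1139589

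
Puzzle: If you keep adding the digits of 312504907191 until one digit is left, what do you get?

6

3+1+2+5+0+4+9+0+7+1+9+1 = 42
4+2 = 6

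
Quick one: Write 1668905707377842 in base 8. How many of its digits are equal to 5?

1668905707377842 in base 8 is 57335614366412262.
The digit 5 appears 2 times.

2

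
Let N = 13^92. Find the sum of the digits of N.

421

13^92 = 3039403870834444806340783731173053535443315083722268135359571800908254256906888713534531284301087613681
Sum of its 103 digits: 421.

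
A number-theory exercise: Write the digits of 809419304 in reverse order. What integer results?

403914908

Reversing 809419304 gives 403914908.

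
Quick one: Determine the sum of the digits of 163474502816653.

61

1+6+3+4+7+4+5+0+2+8+1+6+6+5+3 = 61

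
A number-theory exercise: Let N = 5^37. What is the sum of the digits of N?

5^37 = 72759576141834259033203125
Sum of its 26 digits: 104.

104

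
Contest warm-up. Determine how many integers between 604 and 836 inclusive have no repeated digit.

The integers in [604, 836] that have no repeated digit: 604, 605, 607, 608, 609, 610, …, 835, 836.
171 qualify.

171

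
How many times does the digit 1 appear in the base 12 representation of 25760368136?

2

25760368136 in base 12 is 4BAB118548.
The digit 1 appears 2 times.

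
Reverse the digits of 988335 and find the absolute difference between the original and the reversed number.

454446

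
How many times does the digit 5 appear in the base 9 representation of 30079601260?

2

30079601260 in base 9 is 85568061687.
The digit 5 appears 2 times.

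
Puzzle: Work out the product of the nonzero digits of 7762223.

7056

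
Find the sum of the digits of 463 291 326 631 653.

4+6+3+2+9+1+3+2+6+6+3+1+6+5+3 = 60

60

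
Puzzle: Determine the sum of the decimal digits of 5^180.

586

5^180 = 652530446799852452671029410925654755570116425806896654775863645546972324459748622722289612685386828161426819860935211181640625
Sum of its 126 digits: 586.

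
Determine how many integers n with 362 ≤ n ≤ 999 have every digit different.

The integers in [362, 999] that have every digit different: 362, 364, 365, 367, 368, 369, …, 986, 987.
462 qualify.

462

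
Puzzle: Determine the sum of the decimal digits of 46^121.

46^121 = 1562059719462824988040004762634234051714304804098740404788267302668979967626888700357637230175543441031681282483603136733778927227892345224109591546720225563942127658544264757166873868758699813105565696
Sum of its 202 digits: 919.

919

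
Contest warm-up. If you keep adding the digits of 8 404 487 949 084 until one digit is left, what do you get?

8+4+0+4+4+8+7+9+4+9+0+8+4 = 69
6+9 = 15
1+5 = 6
(Equivalently, 8 404 487 949 084 mod 9 = 6.)

6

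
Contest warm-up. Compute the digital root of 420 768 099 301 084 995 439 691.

8

4+2+0+7+6+8+0+9+9+3+0+1+0+8+4+9+9+5+4+3+9+6+9+1 = 116
1+1+6 = 8
(Equivalently, 420 768 099 301 084 995 439 691 mod 9 = 8.)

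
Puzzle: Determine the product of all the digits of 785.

280

7×8×5 = 280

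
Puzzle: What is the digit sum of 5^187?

599

5^187 = 50978941156238472864924172728566777778915345766163801154364347308357212848417861150178875991045845950111470301635563373565673828125
Sum of its 131 digits: 599.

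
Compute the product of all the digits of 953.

9×5×3 = 135

135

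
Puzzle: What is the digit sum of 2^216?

2^216 = 105312291668557186697918027683670432318895095400549111254310977536
Sum of its 66 digits: 289.

289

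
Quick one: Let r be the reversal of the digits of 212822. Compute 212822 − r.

-15390

Reverse of 212822 is 228212.
212822 − 228212 = -15390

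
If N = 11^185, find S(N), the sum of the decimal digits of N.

11^185 = 4546181331788754829059541304472527258916852725874695267335449419996951963427561999598303275535710744926102593355190618055605767573555747753393746554992911707443737755948940316441073912206223851
Sum of its 193 digits: 914.

914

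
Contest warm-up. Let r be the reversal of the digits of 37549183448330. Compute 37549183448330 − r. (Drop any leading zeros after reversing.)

34164745253757

Reverse of 37549183448330 is 3384438194573.
37549183448330 − 3384438194573 = 34164745253757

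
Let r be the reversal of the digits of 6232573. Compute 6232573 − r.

2480247

Reverse of 6232573 is 3752326.
6232573 − 3752326 = 2480247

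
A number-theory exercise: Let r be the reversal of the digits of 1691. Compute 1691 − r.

-270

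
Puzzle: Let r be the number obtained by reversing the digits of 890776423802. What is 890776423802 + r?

1099101100900

Reverse of 890776423802 is 208324677098.
890776423802 + 208324677098 = 1099101100900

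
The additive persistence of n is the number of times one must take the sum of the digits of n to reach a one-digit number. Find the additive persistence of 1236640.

2

1236640 → 22 → 4 (2 steps)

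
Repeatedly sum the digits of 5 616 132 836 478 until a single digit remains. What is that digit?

6

5+6+1+6+1+3+2+8+3+6+4+7+8 = 60
6+0 = 6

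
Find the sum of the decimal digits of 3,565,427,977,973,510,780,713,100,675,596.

3+5+6+5+4+2+7+9+7+7+9+7+3+5+1+0+7+8+0+7+1+3+1+0+0+6+7+5+5+9+6 = 145

145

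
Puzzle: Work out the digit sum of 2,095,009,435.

37

2+0+9+5+0+0+9+4+3+5 = 37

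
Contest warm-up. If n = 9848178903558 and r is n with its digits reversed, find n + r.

18401277622047

Reverse of 9848178903558 is 8553098718489.
9848178903558 + 8553098718489 = 18401277622047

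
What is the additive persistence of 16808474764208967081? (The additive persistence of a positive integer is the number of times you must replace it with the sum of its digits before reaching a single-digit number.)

16808474764208967081 → 96 → 15 → 6 (3 steps)

3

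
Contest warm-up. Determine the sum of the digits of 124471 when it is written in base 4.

16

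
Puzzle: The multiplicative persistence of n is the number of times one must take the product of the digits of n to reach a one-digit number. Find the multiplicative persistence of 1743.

3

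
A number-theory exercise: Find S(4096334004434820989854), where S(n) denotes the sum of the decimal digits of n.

97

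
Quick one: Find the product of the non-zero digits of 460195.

1080

4×6×1×9×5 = 1080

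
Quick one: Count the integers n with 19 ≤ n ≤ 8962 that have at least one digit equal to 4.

The integers in [19, 8962] that have at least one digit equal to 4: 24, 34, 40, 41, 42, 43, …, 8949, 8954.
3162 qualify.

3162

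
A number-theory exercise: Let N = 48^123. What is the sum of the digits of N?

891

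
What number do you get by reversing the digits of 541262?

Reversing 541262 gives 262145.

262145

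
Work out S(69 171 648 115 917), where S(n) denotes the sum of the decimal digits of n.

66

6+9+1+7+1+6+4+8+1+1+5+9+1+7 = 66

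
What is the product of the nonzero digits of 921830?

432

9×2×1×8×3 = 432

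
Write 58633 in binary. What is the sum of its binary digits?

58633 in base 2 is 1110010100001001.
Digit sum: 1+1+1+0+0+1+0+1+0+0+0+0+1+0+0+1 = 7.

7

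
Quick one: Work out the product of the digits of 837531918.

181440

8×3×7×5×3×1×9×1×8 = 181440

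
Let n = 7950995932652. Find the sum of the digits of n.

71

7+9+5+0+9+9+5+9+3+2+6+5+2 = 71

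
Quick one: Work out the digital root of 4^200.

7

The digital root of n equals n mod 9 (or 9 when 9 | n), so we need 4^200 mod 9.
4^200 ≡ 7 (mod 9), so the digital root is 7.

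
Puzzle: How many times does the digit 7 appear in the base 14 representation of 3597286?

1

3597286 in base 14 is 698D70.
The digit 7 appears 1 time.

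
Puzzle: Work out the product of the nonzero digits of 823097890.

217728

8×2×3×9×7×8×9 = 217728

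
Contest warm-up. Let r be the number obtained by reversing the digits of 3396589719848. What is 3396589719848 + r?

11885769576781

Reverse of 3396589719848 is 8489179856933.
3396589719848 + 8489179856933 = 11885769576781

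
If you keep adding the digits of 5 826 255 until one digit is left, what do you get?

5+8+2+6+2+5+5 = 33
3+3 = 6

6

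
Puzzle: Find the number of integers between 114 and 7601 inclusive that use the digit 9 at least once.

1991

The integers in [114, 7601] that use the digit 9 at least once: 119, 129, 139, 149, 159, 169, …, 7598, 7599.
1991 qualify.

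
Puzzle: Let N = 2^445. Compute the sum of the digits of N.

596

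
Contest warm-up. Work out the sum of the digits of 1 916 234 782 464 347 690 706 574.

1+9+1+6+2+3+4+7+8+2+4+6+4+3+4+7+6+9+0+7+0+6+5+7+4 = 115

115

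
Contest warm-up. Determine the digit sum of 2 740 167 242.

2+7+4+0+1+6+7+2+4+2 = 35

35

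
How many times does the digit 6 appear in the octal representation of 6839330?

1

6839330 in base 8 is 32056042.
The digit 6 appears 1 time.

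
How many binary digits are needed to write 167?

167 in base 2 is 10100111, which has 8 digits.

8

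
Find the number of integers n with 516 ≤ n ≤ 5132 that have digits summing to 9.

152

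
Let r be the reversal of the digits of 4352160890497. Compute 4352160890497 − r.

Reverse of 4352160890497 is 7940980612534.
4352160890497 − 7940980612534 = -3588819722037

-3588819722037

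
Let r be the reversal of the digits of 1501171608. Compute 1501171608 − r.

Reverse of 1501171608 is 8061711051.
1501171608 − 8061711051 = -6560539443

-6560539443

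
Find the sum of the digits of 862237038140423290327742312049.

8+6+2+2+3+7+0+3+8+1+4+0+4+2+3+2+9+0+3+2+7+7+4+2+3+1+2+0+4+9 = 108

108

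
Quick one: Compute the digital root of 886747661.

8+8+6+7+4+7+6+6+1 = 53
5+3 = 8
(Equivalently, 886747661 mod 9 = 8.)

8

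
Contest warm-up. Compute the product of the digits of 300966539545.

0

3×0×0×9×6×6×5×3×9×5×4×5 = 0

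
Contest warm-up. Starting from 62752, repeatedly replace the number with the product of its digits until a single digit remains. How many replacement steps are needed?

2

62752 → 840 → 0 (2 steps)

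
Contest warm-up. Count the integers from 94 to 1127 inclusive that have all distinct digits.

709

The integers in [94, 1127] that have all distinct digits: 94, 95, 96, 97, 98, 102, …, 1097, 1098.
709 qualify.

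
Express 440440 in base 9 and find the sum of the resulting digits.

440440 in base 9 is 741147.
Digit sum: 7+4+1+1+4+7 = 24.

24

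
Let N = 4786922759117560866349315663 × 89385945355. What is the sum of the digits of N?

184

4786922759117560866349315663 × 89385945355 = 427883616165088123620386388194563595365
Sum of its 39 digits: 184.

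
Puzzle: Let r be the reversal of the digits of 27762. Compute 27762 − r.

990

Reverse of 27762 is 26772.
27762 − 26772 = 990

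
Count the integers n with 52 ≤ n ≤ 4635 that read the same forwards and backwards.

131

The integers in [52, 4635] that read the same forwards and backwards: 55, 66, 77, 88, 99, 101, …, 4444, 4554.
131 qualify.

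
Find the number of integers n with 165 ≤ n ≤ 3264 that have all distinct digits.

1755

The integers in [165, 3264] that have all distinct digits: 165, 167, 168, 169, 170, 172, …, 3261, 3264.
1755 qualify.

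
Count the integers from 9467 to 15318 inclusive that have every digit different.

1674

The integers in [9467, 15318] that have every digit different: 9467, 9468, 9470, 9471, 9472, 9473, …, 15308, 15309.
1674 qualify.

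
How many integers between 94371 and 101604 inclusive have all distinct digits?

The integers in [94371, 101604] that have all distinct digits: 94371, 94372, 94375, 94376, 94378, 94380, …, 98764, 98765.
1523 qualify.

1523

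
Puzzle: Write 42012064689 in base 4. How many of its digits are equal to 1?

4

42012064689 in base 4 is 213020013103232301.
The digit 1 appears 4 times.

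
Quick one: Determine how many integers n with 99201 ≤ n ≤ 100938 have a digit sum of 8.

36

The integers in [99201, 100938] that have a digit sum of 8: 100007, 100016, 100025, 100034, 100043, 100052, …, 100610, 100700.
36 qualify.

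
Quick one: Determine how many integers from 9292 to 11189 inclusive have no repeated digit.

The integers in [9292, 11189] that have no repeated digit: 9301, 9302, 9304, 9305, 9306, 9307, …, 10986, 10987.
672 qualify.

672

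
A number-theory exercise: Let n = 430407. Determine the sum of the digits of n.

18

4+3+0+4+0+7 = 18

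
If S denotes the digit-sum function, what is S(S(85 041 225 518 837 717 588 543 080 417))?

First digit sum: 127.
1+2+7 = 10.

10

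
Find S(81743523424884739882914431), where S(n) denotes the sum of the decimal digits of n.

8+1+7+4+3+5+2+3+4+2+4+8+8+4+7+3+9+8+8+2+9+1+4+4+3+1 = 122

122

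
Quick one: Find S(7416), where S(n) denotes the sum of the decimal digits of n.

7+4+1+6 = 18

18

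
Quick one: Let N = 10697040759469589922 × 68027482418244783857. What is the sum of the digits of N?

10697040759469589922 × 68027482418244783857 = 727692752192065358320114166891315489154
Sum of its 39 digits: 168.

168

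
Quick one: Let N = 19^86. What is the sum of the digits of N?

469

19^86 = 93931159192635254915820471057358992010808400674497210917407177698488916879344705049022303605110796637313140281
Sum of its 110 digits: 469.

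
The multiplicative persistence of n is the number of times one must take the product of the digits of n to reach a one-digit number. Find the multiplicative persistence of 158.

2

158 → 40 → 0 (2 steps)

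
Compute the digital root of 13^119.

The digital root of n equals n mod 9 (or 9 when 9 | n), so we need 13^119 mod 9.
13^119 ≡ 7 (mod 9), so the digital root is 7.

7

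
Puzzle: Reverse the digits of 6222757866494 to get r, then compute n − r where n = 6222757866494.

1276070294268

Reverse of 6222757866494 is 4946687572226.
6222757866494 − 4946687572226 = 1276070294268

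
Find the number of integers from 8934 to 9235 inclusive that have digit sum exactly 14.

15

The integers in [8934, 9235] that have digit sum exactly 14: 9005, 9014, 9023, 9032, 9041, 9050, …, 9221, 9230.
15 qualify.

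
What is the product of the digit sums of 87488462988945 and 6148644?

2970

S(87488462988945) = 8+7+4+8+8+4+6+2+9+8+8+9+4+5 = 90.
S(6148644) = 6+1+4+8+6+4+4 = 33.
90 · 33 = 2970.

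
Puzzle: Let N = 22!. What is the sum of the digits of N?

22! = 1124000727777607680000
Sum of its 22 digits: 72.

72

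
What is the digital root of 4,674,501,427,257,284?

4+6+7+4+5+0+1+4+2+7+2+5+7+2+8+4 = 68
6+8 = 14
1+4 = 5

5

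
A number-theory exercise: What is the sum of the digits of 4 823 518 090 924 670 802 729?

4+8+2+3+5+1+8+0+9+0+9+2+4+6+7+0+8+0+2+7+2+9 = 96

96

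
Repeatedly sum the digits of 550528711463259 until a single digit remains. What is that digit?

5+5+0+5+2+8+7+1+1+4+6+3+2+5+9 = 63
6+3 = 9

9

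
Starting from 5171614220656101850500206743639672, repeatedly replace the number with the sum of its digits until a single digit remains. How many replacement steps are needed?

5171614220656101850500206743639672 → 121 → 4 (2 steps)

2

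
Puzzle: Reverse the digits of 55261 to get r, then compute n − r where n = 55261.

Reverse of 55261 is 16255.
55261 − 16255 = 39006

39006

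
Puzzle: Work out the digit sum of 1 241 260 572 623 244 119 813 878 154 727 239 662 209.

162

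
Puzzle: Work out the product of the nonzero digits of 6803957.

6×8×3×9×5×7 = 45360

45360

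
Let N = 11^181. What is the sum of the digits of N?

11^181 = 310510302014121633020937183557989704181193410687432229173925921726449830163756710579762535041029352156690293924949840725060157610378782033562854077931351117235416826442793546645794270350811
Sum of its 189 digits: 776.

776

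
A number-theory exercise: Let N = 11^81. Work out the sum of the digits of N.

359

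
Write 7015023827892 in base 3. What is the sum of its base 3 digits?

7015023827892 in base 3 is 220211122000001221111210100.
Digit sum: 2+2+0+2+1+1+1+2+2+0+0+0+0+0+1+2+2+1+1+1+1+2+1+0+1+0+0 = 26.

26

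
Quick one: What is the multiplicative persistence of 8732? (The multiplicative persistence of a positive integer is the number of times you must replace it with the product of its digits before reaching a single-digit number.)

4

8732 → 336 → 54 → 20 → 0 (4 steps)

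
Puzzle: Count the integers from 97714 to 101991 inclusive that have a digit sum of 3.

The integers in [97714, 101991] that have a digit sum of 3: 100002, 100011, 100020, 100101, 100110, 100200, 101001, 101010, 101100.
9 qualify.

9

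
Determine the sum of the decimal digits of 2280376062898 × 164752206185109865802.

2280376062898 × 164752206185109865802 = 375696987294160359969141891214196
Sum of its 33 digits: 170.

170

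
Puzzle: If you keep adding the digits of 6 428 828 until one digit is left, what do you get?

6+4+2+8+8+2+8 = 38
3+8 = 11
1+1 = 2

2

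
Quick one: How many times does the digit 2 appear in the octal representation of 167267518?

1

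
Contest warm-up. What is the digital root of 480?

3

4+8+0 = 12
1+2 = 3
(Equivalently, 480 mod 9 = 3.)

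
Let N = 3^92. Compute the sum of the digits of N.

3^92 = 78551672112789411833022577315290546060373041
Sum of its 44 digits: 171.

171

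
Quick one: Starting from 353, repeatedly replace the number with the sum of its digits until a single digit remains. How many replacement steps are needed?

353 → 11 → 2 (2 steps)

2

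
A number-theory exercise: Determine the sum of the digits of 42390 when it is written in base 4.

12

42390 in base 4 is 22112112.
Digit sum: 2+2+1+1+2+1+1+2 = 12.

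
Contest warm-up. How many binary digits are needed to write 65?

65 in base 2 is 1000001, which has 7 digits.

7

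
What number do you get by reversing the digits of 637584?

485736

Reversing 637584 gives 485736.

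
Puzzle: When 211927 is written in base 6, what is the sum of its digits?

211927 in base 6 is 4313051.
Digit sum: 4+3+1+3+0+5+1 = 17.

17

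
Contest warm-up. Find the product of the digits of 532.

30

5×3×2 = 30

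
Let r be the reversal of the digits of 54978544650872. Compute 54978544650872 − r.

27172900062927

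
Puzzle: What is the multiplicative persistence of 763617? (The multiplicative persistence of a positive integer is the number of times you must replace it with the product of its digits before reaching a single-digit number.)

3

763617 → 5292 → 180 → 0 (3 steps)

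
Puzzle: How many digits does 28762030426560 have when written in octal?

28762030426560 in base 8 is 642425646644700, which has 15 digits.

15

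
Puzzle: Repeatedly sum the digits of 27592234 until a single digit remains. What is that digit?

2+7+5+9+2+2+3+4 = 34
3+4 = 7

7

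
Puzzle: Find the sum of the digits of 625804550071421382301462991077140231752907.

6+2+5+8+0+4+5+5+0+0+7+1+4+2+1+3+8+2+3+0+1+4+6+2+9+9+1+0+7+7+1+4+0+2+3+1+7+5+2+9+0+7 = 153

153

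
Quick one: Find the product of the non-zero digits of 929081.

9×2×9×8×1 = 1296

1296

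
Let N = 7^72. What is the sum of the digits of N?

271

7^72 = 7031676478883553279994550741476882515263791803223057265323201
Sum of its 61 digits: 271.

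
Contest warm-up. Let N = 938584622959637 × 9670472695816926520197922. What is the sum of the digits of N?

938584622959637 × 9670472695816926520197922 = 9076556969044794365557409900618657274314
Sum of its 40 digits: 197.

197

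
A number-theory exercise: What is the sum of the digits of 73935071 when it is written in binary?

73935071 in base 2 is 100011010000010100011011111.
Digit sum: 1+0+0+0+1+1+0+1+0+0+0+0+0+1+0+1+0+0+0+1+1+0+1+1+1+1+1 = 13.

13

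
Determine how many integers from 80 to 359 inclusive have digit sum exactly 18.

The integers in [80, 359] that have digit sum exactly 18: 99, 189, 198, 279, 288, 297.
6 qualify.

6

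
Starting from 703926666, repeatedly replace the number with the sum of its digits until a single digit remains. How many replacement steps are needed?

2

703926666 → 45 → 9 (2 steps)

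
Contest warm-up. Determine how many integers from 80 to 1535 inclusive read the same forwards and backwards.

The integers in [80, 1535] that read the same forwards and backwards: 88, 99, 101, 111, 121, 131, …, 1331, 1441.
97 qualify.

97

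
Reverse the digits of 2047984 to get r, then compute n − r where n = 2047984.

Reverse of 2047984 is 4897402.
2047984 − 4897402 = -2849418

-2849418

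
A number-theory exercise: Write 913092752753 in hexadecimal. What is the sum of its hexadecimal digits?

68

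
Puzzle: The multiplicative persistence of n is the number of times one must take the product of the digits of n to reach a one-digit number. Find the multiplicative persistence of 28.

28 → 16 → 6 (2 steps)

2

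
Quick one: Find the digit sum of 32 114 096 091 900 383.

3+2+1+1+4+0+9+6+0+9+1+9+0+0+3+8+3 = 59

59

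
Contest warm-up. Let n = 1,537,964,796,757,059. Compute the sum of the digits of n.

90

1+5+3+7+9+6+4+7+9+6+7+5+7+0+5+9 = 90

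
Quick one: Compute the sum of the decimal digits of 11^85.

407

11^85 = 32989690295920386835890134305346271024600891770176817346352641662914097799127234258677851
Sum of its 89 digits: 407.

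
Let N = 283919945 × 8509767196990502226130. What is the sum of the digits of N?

283919945 × 8509767196990502226130 = 2416092634532347557565207162850
Sum of its 31 digits: 125.

125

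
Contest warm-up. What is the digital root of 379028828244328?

3+7+9+0+2+8+8+2+8+2+4+4+3+2+8 = 70
7+0 = 7

7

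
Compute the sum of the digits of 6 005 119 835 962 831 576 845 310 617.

120

6+0+0+5+1+1+9+8+3+5+9+6+2+8+3+1+5+7+6+8+4+5+3+1+0+6+1+7 = 120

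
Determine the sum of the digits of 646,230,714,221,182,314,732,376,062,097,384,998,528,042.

6+4+6+2+3+0+7+1+4+2+2+1+1+8+2+3+1+4+7+3+2+3+7+6+0+6+2+0+9+7+3+8+4+9+9+8+5+2+8+0+4+2 = 171

171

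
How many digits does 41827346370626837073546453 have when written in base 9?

27

41827346370626837073546453 in base 9 is 642331634317162174250001876, which has 27 digits.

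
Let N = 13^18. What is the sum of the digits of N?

91

13^18 = 112455406951957393129
Sum of its 21 digits: 91.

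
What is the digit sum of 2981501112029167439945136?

2+9+8+1+5+0+1+1+1+2+0+2+9+1+6+7+4+3+9+9+4+5+1+3+6 = 99

99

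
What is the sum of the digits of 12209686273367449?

79

1+2+2+0+9+6+8+6+2+7+3+3+6+7+4+4+9 = 79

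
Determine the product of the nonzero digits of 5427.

5×4×2×7 = 280

280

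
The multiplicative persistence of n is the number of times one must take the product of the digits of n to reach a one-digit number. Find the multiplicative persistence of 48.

2

48 → 32 → 6 (2 steps)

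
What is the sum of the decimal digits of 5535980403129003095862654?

102

5+5+3+5+9+8+0+4+0+3+1+2+9+0+0+3+0+9+5+8+6+2+6+5+4 = 102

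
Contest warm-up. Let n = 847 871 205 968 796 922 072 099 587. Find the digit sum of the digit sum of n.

First digit sum: 147.
1+4+7 = 12.

12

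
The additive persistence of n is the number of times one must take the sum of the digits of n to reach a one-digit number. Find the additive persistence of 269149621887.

269149621887 → 63 → 9 (2 steps)

2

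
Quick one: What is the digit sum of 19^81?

523

19^81 = 37935138777825626081921793537883175111660882975396868589425211875005368072659738180509867983917766065619
Sum of its 104 digits: 523.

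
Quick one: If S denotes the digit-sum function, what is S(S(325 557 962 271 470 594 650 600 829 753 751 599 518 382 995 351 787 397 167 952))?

First digit sum: 300.
3+0+0 = 3.

3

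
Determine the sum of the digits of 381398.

32

3+8+1+3+9+8 = 32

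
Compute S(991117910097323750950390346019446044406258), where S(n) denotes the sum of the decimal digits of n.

9+9+1+1+1+7+9+1+0+0+9+7+3+2+3+7+5+0+9+5+0+3+9+0+3+4+6+0+1+9+4+4+6+0+4+4+4+0+6+2+5+8 = 170

170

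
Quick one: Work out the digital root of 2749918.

2+7+4+9+9+1+8 = 40
4+0 = 4
(Equivalently, 2749918 mod 9 = 4.)

4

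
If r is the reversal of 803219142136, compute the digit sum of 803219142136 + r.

Reversal of 803219142136 is 631241912308; 803219142136 + 631241912308 = 1434461054444.
Digit sum of 1434461054444: 1+4+3+4+4+6+1+0+5+4+4+4+4 = 44.

44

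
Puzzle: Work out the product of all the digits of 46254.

4×6×2×5×4 = 960

960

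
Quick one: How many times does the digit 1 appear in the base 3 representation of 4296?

2

4296 in base 3 is 12220010.
The digit 1 appears 2 times.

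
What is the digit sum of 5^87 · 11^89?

5^87 · 11^89 = 3121327626830072771496441154872165424186503168263305687183950465230248701231548614205723663599692566731529105666063939050758335724822245538234710693359375
Sum of its 154 digits: 652.

652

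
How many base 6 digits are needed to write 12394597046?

12394597046 in base 6 is 5405523121422, which has 13 digits.

13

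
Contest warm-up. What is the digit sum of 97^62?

97^62 = 1513029948824016684804005181472011468589948175843631773480999340166229599713115621638400183633123315631490206185690583270209
Sum of its 124 digits: 517.

517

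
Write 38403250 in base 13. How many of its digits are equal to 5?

1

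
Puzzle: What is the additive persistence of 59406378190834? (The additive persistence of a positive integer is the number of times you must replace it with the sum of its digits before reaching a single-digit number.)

3

59406378190834 → 67 → 13 → 4 (3 steps)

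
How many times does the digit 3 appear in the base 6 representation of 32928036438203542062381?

6

32928036438203542062381 in base 6 is 52101114411452210343302123433.
The digit 3 appears 6 times.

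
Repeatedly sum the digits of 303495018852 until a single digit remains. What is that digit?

3+0+3+4+9+5+0+1+8+8+5+2 = 48
4+8 = 12
1+2 = 3

3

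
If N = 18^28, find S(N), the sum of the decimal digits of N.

144

18^28 = 140485060518220186283313934500888576
Sum of its 36 digits: 144.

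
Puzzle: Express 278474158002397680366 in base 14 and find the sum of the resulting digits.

95

278474158002397680366 in base 14 is 91C09227063613BA58.
Digit sum: 9+1+12+0+9+2+2+7+0+6+3+6+1+3+11+10+5+8 = 95.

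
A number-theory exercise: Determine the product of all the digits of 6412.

6×4×1×2 = 48

48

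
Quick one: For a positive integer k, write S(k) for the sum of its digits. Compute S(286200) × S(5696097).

756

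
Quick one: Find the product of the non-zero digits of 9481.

288

9×4×8×1 = 288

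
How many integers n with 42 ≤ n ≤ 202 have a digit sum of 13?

The integers in [42, 202] that have a digit sum of 13: 49, 58, 67, 76, 85, 94, …, 184, 193.
13 qualify.

13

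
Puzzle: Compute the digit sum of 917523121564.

9+1+7+5+2+3+1+2+1+5+6+4 = 46

46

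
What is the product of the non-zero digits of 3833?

3×8×3×3 = 216

216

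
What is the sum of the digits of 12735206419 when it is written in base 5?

23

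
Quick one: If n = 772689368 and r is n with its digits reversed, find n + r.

1636675645

Reverse of 772689368 is 863986277.
772689368 + 863986277 = 1636675645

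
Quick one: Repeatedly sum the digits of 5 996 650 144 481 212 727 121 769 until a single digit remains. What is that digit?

5+9+9+6+6+5+0+1+4+4+4+8+1+2+1+2+7+2+7+1+2+1+7+6+9 = 109
1+0+9 = 10
1+0 = 1

1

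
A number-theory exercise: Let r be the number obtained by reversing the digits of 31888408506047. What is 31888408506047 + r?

105948988994860

Reverse of 31888408506047 is 74060580488813.
31888408506047 + 74060580488813 = 105948988994860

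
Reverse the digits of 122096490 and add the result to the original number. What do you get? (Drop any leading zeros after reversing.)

Reverse of 122096490 is 94690221.
122096490 + 94690221 = 216786711

216786711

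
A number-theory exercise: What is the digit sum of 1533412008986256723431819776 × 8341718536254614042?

1533412008986256723431819776 × 8341718536254614042 = 12791291379076084508765167704473219680582894592
Sum of its 47 digits: 224.

224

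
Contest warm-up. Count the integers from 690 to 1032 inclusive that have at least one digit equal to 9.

151

The integers in [690, 1032] that have at least one digit equal to 9: 690, 691, 692, 693, 694, 695, …, 1019, 1029.
151 qualify.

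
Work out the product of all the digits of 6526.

6×5×2×6 = 360

360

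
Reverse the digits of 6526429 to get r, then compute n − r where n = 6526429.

-2719827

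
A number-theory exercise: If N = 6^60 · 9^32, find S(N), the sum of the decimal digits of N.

351

6^60 · 9^32 = 167816757320479136869400380530054760509758653454410805039825129541497788563456
Sum of its 78 digits: 351.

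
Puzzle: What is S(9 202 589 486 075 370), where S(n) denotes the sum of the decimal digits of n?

9+2+0+2+5+8+9+4+8+6+0+7+5+3+7+0 = 75

75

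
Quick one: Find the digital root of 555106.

4

5+5+5+1+0+6 = 22
2+2 = 4
(Equivalently, 555106 mod 9 = 4.)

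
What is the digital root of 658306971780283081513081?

1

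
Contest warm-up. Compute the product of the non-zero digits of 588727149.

1128960

5×8×8×7×2×7×1×4×9 = 1128960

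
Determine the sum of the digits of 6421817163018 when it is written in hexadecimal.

63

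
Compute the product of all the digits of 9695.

9×6×9×5 = 2430

2430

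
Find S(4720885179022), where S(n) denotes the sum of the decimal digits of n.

4+7+2+0+8+8+5+1+7+9+0+2+2 = 55

55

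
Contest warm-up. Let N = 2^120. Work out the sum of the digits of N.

172

2^120 = 1329227995784915872903807060280344576
Sum of its 37 digits: 172.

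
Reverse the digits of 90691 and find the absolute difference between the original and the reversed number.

71082

Reverse of 90691 is 19609.
|90691 − 19609| = 71082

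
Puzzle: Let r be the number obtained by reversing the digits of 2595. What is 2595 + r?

8547

Reverse of 2595 is 5952.
2595 + 5952 = 8547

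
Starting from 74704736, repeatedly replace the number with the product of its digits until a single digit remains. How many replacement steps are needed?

1

74704736 → 0 (1 step)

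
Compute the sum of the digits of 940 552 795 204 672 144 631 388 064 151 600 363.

9+4+0+5+5+2+7+9+5+2+0+4+6+7+2+1+4+4+6+3+1+3+8+8+0+6+4+1+5+1+6+0+0+3+6+3 = 140

140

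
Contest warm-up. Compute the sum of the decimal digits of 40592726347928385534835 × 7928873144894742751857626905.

241

40592726347928385534835 × 7928873144894742751857626905 = 321854577818150623780380349058952648678972310735675
Sum of its 51 digits: 241.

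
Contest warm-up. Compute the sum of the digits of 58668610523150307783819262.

5+8+6+6+8+6+1+0+5+2+3+1+5+0+3+0+7+7+8+3+8+1+9+2+6+2 = 112

112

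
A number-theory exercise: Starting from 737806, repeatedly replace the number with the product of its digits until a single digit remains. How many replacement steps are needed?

737806 → 0 (1 step)

1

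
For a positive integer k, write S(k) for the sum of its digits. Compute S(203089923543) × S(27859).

S(203089923543) = 2+0+3+0+8+9+9+2+3+5+4+3 = 48.
S(27859) = 2+7+8+5+9 = 31.
48 · 31 = 1488.

1488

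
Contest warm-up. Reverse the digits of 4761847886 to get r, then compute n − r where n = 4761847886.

-2125633788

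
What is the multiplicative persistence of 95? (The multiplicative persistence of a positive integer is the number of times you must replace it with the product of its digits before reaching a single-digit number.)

95 → 45 → 20 → 0 (3 steps)

3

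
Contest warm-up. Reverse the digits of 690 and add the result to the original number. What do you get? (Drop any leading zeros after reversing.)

786

Reverse of 690 is 96.
690 + 96 = 786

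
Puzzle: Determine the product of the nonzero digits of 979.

9×7×9 = 567

567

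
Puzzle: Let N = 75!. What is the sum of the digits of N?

432

75! = 24809140811395398091946477116594033660926243886570122837795894512655842677572867409443815424000000000000000000
Sum of its 110 digits: 432.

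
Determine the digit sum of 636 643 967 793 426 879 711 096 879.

6+3+6+6+4+3+9+6+7+7+9+3+4+2+6+8+7+9+7+1+1+0+9+6+8+7+9 = 153

153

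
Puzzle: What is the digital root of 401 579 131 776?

6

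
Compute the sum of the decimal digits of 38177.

3+8+1+7+7 = 26

26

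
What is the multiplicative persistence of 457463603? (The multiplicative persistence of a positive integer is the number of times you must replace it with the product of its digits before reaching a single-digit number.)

1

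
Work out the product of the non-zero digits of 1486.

192

1×4×8×6 = 192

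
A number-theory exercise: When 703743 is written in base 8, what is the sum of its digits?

703743 in base 8 is 2536377.
Digit sum: 2+5+3+6+3+7+7 = 33.

33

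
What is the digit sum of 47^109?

794

47^109 = 181412210406320082421078100934376488652136848711689393684173572088181370126035487378085152662219203295471282429743542203260473744412951671680456686674239982720505538357899289494406767
Sum of its 183 digits: 794.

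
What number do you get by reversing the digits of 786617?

Reversing 786617 gives 716687.

716687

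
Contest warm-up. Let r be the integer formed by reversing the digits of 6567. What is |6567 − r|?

1089

Reverse of 6567 is 7656.
|6567 − 7656| = 1089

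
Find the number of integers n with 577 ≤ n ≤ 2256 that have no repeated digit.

922

The integers in [577, 2256] that have no repeated digit: 578, 579, 580, 581, 582, 583, …, 2197, 2198.
922 qualify.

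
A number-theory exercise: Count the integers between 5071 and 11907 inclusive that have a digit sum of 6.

38

The integers in [5071, 11907] that have a digit sum of 6: 5100, 6000, 10005, 10014, 10023, 10032, …, 11310, 11400.
38 qualify.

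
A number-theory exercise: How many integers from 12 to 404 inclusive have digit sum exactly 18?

10

The integers in [12, 404] that have digit sum exactly 18: 99, 189, 198, 279, 288, 297, 369, 378, 387, 396.
10 qualify.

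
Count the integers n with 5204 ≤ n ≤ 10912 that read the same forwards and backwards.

58

The integers in [5204, 10912] that read the same forwards and backwards: 5225, 5335, 5445, 5555, 5665, 5775, …, 10801, 10901.
58 qualify.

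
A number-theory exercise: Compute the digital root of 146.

2

1+4+6 = 11
1+1 = 2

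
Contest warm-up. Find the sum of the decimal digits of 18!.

54

18! = 6402373705728000
Sum of its 16 digits: 54.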